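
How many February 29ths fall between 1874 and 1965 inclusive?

22

Years divisible by 4: 1876, 1880, …, 1964 — 23 in all.
Of these, 1900 is divisible by 100 but not 400, so not leap.
Leap years: 23 − 1 = 22.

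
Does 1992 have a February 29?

Yes

1992 is a leap year.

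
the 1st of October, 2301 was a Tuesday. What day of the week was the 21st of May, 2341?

Wednesday

From October 1, 2301 to October 1, 2340: 39 years, of which 10 contain a Feb 29 — 29×365 + 10×366 = 14245 days.
October 2340: 31 − 1 = 30 days remain.
Then November (30), December (31), January (31), February 2341 (28), March (31), April (30): 30 + 31 + 31 + 28 + 31 + 30 = 181 days.
May 1–21, 2341: 21 days.
Residual: 232 days.
Total: 14477 days.
14477 mod 7 = 1, so 1 day after Tuesday is Wednesday.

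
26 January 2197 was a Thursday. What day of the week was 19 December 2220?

Tuesday

From January 26, 2197 to January 26, 2220: 23 years, of which 4 contain a Feb 29 — 19×365 + 4×366 = 8399 days.
(2200 is not a leap year (divisible by 100 but not 400).)
January 2220: 31 − 26 = 5 days remain.
Then 10 full months totalling 304 days.
December 1–19, 2220: 19 days.
Residual: 328 days.
Total: 8727 days.
8727 mod 7 = 5, so 5 days after Thursday is Tuesday.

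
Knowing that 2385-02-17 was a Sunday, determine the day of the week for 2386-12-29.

Monday

Day-of-year of February 17, 2385: 48.
Day-of-year of December 29, 2386: 363.
2385 has 365 days, so 365 − 48 = 317 days remain in 2385.
Total: 317 + 363 = 680 days.
680 mod 7 = 1, so 1 day after Sunday is Monday.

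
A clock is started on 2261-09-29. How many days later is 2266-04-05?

Day-of-year of September 29, 2261: 272.
Day-of-year of April 5, 2266: 95.
2261 has 365 days, so 365 − 272 = 93 days remain in 2261.
Full years: 2262: 365; 2263: 365; 2264: 366; 2265: 365. Sum = 1461.
Total: 93 + 1461 + 95 = 1649 days.

1649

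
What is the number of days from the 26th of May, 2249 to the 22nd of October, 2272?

8550

Day-of-year of May 26, 2249: 146.
Day-of-year of October 22, 2272: 296.
2249 has 365 days, so 365 − 146 = 219 days remain in 2249.
Full years 2250–2271: 17 common + 5 leap = 17×365 + 5×366 = 8035 days.
Total: 219 + 8035 + 296 = 8550 days.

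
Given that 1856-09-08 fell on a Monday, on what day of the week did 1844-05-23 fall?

Thursday

Count forward from the earlier date (May 23, 1844) to the later (September 8, 1856):
Day-of-year of May 23, 1844: 144.
Day-of-year of September 8, 1856: 252.
1844 has 366 days, so 366 − 144 = 222 days remain in 1844.
Full years 1845–1855: 9 common + 2 leap = 9×365 + 2×366 = 4017 days.
Total: 222 + 4017 + 252 = 4491 days.
4491 mod 7 = 4, so 4 days before Monday is Thursday.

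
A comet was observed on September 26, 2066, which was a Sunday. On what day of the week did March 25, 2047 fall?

Count forward from the earlier date (March 25, 2047) to the later (September 26, 2066):
From March 25, 2047 to March 25, 2066: 19 years, of which 5 contain a Feb 29 — 14×365 + 5×366 = 6940 days.
March 2066: 31 − 25 = 6 days remain.
Then April (30), May (31), June (30), July (31), August (31): 30 + 31 + 30 + 31 + 31 = 153 days.
September 1–26, 2066: 26 days.
Residual: 185 days.
Total: 7125 days.
7125 mod 7 = 6, so 6 days before Sunday is Monday.

Monday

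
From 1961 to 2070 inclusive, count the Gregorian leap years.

27

Years divisible by 4: 1964, 1968, …, 2068 — 27 in all.
2000 is divisible by 400, so still leap.
No century exceptions apply. Count: 27.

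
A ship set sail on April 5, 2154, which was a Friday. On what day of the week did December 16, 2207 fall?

Wednesday

Day-of-year of April 5, 2154: 95.
Day-of-year of December 16, 2207: 350.
2154 has 365 days, so 365 − 95 = 270 days remain in 2154.
Full years 2155–2206: 40 common + 12 leap = 40×365 + 12×366 = 18992 days.
Total: 270 + 18992 + 350 = 19612 days.
19612 mod 7 = 5, so 5 days after Friday is Wednesday.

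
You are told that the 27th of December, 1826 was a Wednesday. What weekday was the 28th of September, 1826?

Count forward from the earlier date (September 28, 1826) to the later (December 27, 1826):
September 1826: 30 − 28 = 2 days remain.
Then October (31), November (30): 31 + 30 = 61 days.
December 1–27, 1826: 27 days.
Total: 2 + 61 + 27 = 90 days.
90 mod 7 = 6, so 6 days before Wednesday is Thursday.

Thursday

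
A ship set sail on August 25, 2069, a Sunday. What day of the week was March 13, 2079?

Day-of-year of August 25, 2069: 237.
Day-of-year of March 13, 2079: 72.
2069 has 365 days, so 365 − 237 = 128 days remain in 2069.
Full years 2070–2078: 7 common + 2 leap = 7×365 + 2×366 = 3287 days.
Total: 128 + 3287 + 72 = 3487 days.
3487 mod 7 = 1, so 1 day after Sunday is Monday.

Monday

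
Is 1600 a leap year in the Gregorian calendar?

Yes

1600 is a leap year (divisible by 400).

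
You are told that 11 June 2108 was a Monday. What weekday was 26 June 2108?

Tuesday

Within June 2108: 26 − 11 = 15 days.
15 mod 7 = 1, so 1 day after Monday is Tuesday.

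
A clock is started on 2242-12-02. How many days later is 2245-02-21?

812

Day-of-year of December 2, 2242: 336.
Day-of-year of February 21, 2245: 52.
2242 has 365 days, so 365 − 336 = 29 days remain in 2242.
Full years: 2243: 365; 2244: 366. Sum = 731.
Total: 29 + 731 + 52 = 812 days.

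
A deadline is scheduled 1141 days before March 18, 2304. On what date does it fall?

February 1, 2301

Count 1141 days before March 18, 2304:
February 1, 2301 → February 1, 2302: 365 days.
February 1, 2302 → February 1, 2303: 365 days.
February 1, 2303 → February 1, 2304: 365 days.
February 2304: 29 − 1 = 28 days remain (2304 is a leap year, so February has 29 days).
March 1–18, 2304: 18 days.
Residual: 46 days.
Total: 1141 days.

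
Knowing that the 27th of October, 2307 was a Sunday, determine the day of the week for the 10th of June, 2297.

Count forward from the earlier date (June 10, 2297) to the later (October 27, 2307):
Day-of-year of June 10, 2297: 161.
Day-of-year of October 27, 2307: 300.
2297 has 365 days, so 365 − 161 = 204 days remain in 2297.
Full years 2298–2306: 8 common + 1 leap = 8×365 + 1×366 = 3286 days.
Total: 204 + 3286 + 300 = 3790 days.
3790 mod 7 = 3, so 3 days before Sunday is Thursday.

Thursday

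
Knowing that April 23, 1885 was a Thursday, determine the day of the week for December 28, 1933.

Thursday

Day-of-year of April 23, 1885: 113.
Day-of-year of December 28, 1933: 362.
1885 has 365 days, so 365 − 113 = 252 days remain in 1885.
Full years 1886–1932: 36 common + 11 leap = 36×365 + 11×366 = 17166 days.
Total: 252 + 17166 + 362 = 17780 days.
17780 is a multiple of 7, so December 28, 1933 falls on the same weekday: Thursday.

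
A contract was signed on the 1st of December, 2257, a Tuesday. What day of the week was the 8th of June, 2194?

Count forward from the earlier date (June 8, 2194) to the later (December 1, 2257):
Day-of-year of June 8, 2194: 159.
Day-of-year of December 1, 2257: 335.
2194 has 365 days, so 365 − 159 = 206 days remain in 2194.
Full years 2195–2256: 47 common + 15 leap = 47×365 + 15×366 = 22645 days.
Total: 206 + 22645 + 335 = 23186 days.
23186 mod 7 = 2, so 2 days before Tuesday is Sunday.

Sunday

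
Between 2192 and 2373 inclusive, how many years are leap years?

Years divisible by 4: 2192, 2196, …, 2372 — 46 in all.
Of these, 2200, 2300 are divisible by 100 but not 400, so not leap.
Leap years: 46 − 2 = 44.

44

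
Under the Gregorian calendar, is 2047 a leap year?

2047 is not a leap year.

No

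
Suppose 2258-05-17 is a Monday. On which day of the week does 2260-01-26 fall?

Thursday

May 17, 2258 → May 17, 2259: 365 days.
May 2259: 31 − 17 = 14 days remain.
Then June (30), July (31), August (31), September (30), October (31), November (30), December (31): 30 + 31 + 31 + 30 + 31 + 30 + 31 = 214 days.
January 1–26, 2260: 26 days.
Residual: 254 days.
Total: 619 days.
619 mod 7 = 3, so 3 days after Monday is Thursday.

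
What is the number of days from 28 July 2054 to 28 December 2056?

July 28, 2054 → July 28, 2055: 365 days.
July 28, 2055 → July 28, 2056: 366 days (2056 is a leap year).
July 2056: 31 − 28 = 3 days remain.
Then August (31), September (30), October (31), November (30): 31 + 30 + 31 + 30 = 122 days.
December 1–28, 2056: 28 days.
Residual: 153 days.
Total: 884 days.

884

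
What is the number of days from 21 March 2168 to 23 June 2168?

March 2168: 31 − 21 = 10 days remain.
Then April (30), May (31): 30 + 31 = 61 days.
June 1–23, 2168: 23 days.
Total: 10 + 61 + 23 = 94 days.

94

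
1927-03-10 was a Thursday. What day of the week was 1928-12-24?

March 10, 1927 → March 10, 1928: 366 days (1928 is a leap year).
March 1928: 31 − 10 = 21 days remain.
Then April (30), May (31), June (30), July (31), August (31), September (30), October (31), November (30): 30 + 31 + 30 + 31 + 31 + 30 + 31 + 30 = 244 days.
December 1–24, 1928: 24 days.
Residual: 289 days.
Total: 655 days.
655 mod 7 = 4, so 4 days after Thursday is Monday.

Monday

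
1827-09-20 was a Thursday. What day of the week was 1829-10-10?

Saturday

Day-of-year of September 20, 1827: 263.
Day-of-year of October 10, 1829: 283.
1827 has 365 days, so 365 − 263 = 102 days remain in 1827.
Full years: 1828: 366. Sum = 366.
Total: 102 + 366 + 283 = 751 days.
751 mod 7 = 2, so 2 days after Thursday is Saturday.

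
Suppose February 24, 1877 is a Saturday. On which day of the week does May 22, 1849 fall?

Count forward from the earlier date (May 22, 1849) to the later (February 24, 1877):
From May 22, 1849 to May 22, 1876: 27 years, of which 7 contain a Feb 29 — 20×365 + 7×366 = 9862 days.
May 1876: 31 − 22 = 9 days remain.
Then June (30), July (31), August (31), September (30), October (31), November (30), December (31), January (31): 30 + 31 + 31 + 30 + 31 + 30 + 31 + 31 = 245 days.
February 1–24, 1877: 24 days (1877 is not a leap year).
Residual: 278 days.
Total: 10140 days.
10140 mod 7 = 4, so 4 days before Saturday is Tuesday.

Tuesday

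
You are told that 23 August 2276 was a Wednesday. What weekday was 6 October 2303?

From August 23, 2276 to August 23, 2303: 27 years, of which 5 contain a Feb 29 — 22×365 + 5×366 = 9860 days.
(2300 is not a leap year (divisible by 100 but not 400).)
August 2303: 31 − 23 = 8 days remain.
Then September (30): 30 days.
October 1–6, 2303: 6 days.
Residual: 44 days.
Total: 9904 days.
9904 mod 7 = 6, so 6 days after Wednesday is Tuesday.

Tuesday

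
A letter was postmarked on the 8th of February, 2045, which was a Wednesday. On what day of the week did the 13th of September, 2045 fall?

February 2045: 28 − 8 = 20 days remain (2045 is not a leap year, so February has 28 days).
Then March (31), April (30), May (31), June (30), July (31), August (31): 31 + 30 + 31 + 30 + 31 + 31 = 184 days.
September 1–13, 2045: 13 days.
Total: 20 + 184 + 13 = 217 days.
217 is a multiple of 7, so the 13th of September, 2045 falls on the same weekday: Wednesday.

Wednesday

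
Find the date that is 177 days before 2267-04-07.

2266-10-12

Count 177 days before April 7, 2267:
Day-of-year of October 12, 2266: 285.
Day-of-year of April 7, 2267: 97.
2266 has 365 days, so 365 − 285 = 80 days remain in 2266.
Total: 80 + 97 = 177 days.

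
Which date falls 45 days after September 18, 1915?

November 2, 1915

Count 45 days after September 18, 1915:
September 1915: 30 − 18 = 12 days remain.
Then October (31): 31 days.
November 1–2, 1915: 2 days.
Total: 12 + 31 + 2 = 45 days.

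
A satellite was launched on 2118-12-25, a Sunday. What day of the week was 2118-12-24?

Saturday

Count forward from the earlier date (December 24, 2118) to the later (December 25, 2118):
Within December 2118: 25 − 24 = 1 day.
1 mod 7 = 1, so 1 day before Sunday is Saturday.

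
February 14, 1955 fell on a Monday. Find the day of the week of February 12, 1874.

Thursday

Count forward from the earlier date (February 12, 1874) to the later (February 14, 1955):
Day-of-year of February 12, 1874: 43.
Day-of-year of February 14, 1955: 45.
1874 has 365 days, so 365 − 43 = 322 days remain in 1874.
Full years 1875–1954: 61 common + 19 leap = 61×365 + 19×366 = 29219 days.
Total: 322 + 29219 + 45 = 29586 days.
29586 mod 7 = 4, so 4 days before Monday is Thursday.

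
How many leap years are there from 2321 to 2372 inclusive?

Years divisible by 4: 2324, 2328, …, 2372 — 13 in all.
No century exceptions apply. Count: 13.

13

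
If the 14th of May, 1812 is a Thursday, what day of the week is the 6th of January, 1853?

From May 14, 1812 to May 14, 1852: 40 years, of which 10 contain a Feb 29 — 30×365 + 10×366 = 14610 days.
May 1852: 31 − 14 = 17 days remain.
Then June (30), July (31), August (31), September (30), October (31), November (30), December (31): 30 + 31 + 31 + 30 + 31 + 30 + 31 = 214 days.
January 1–6, 1853: 6 days.
Residual: 237 days.
Total: 14847 days.
14847 is a multiple of 7, so the 6th of January, 1853 falls on the same weekday: Thursday.

Thursday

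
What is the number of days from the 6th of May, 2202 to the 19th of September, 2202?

136

May 2202: 31 − 6 = 25 days remain.
Then June (30), July (31), August (31): 30 + 31 + 31 = 92 days.
September 1–19, 2202: 19 days.
Total: 25 + 92 + 19 = 136 days.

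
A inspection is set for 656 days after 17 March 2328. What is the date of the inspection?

2 January 2330

Count 656 days after March 17, 2328:
Day-of-year of March 17, 2328: 77.
Day-of-year of January 2, 2330: 2.
2328 has 366 days, so 366 − 77 = 289 days remain in 2328.
Full years: 2329: 365. Sum = 365.
Total: 289 + 365 + 2 = 656 days.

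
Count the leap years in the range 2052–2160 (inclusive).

27

Years divisible by 4: 2052, 2056, …, 2160 — 28 in all.
Of these, 2100 is divisible by 100 but not 400, so not leap.
Leap years: 28 − 1 = 27.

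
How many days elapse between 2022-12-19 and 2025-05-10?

Day-of-year of December 19, 2022: 353.
Day-of-year of May 10, 2025: 130.
2022 has 365 days, so 365 − 353 = 12 days remain in 2022.
Full years: 2023: 365; 2024: 366. Sum = 731.
Total: 12 + 731 + 130 = 873 days.

873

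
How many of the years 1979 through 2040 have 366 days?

16

Years divisible by 4: 1980, 1984, …, 2040 — 16 in all.
2000 is divisible by 400, so still leap.
No century exceptions apply. Count: 16.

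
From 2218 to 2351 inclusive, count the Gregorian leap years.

Years divisible by 4: 2220, 2224, …, 2348 — 33 in all.
Of these, 2300 is divisible by 100 but not 400, so not leap.
Leap years: 33 − 1 = 32.

32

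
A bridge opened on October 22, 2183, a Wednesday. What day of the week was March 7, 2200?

Friday

Day-of-year of October 22, 2183: 295.
Day-of-year of March 7, 2200: 66.
2183 has 365 days, so 365 − 295 = 70 days remain in 2183.
Full years 2184–2199: 12 common + 4 leap = 12×365 + 4×366 = 5844 days.
Total: 70 + 5844 + 66 = 5980 days.
5980 mod 7 = 2, so 2 days after Wednesday is Friday.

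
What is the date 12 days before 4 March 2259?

20 February 2259

Count 12 days before March 4, 2259:
February 2259: 28 − 20 = 8 days remain (2259 is not a leap year, so February has 28 days).
March 1–4, 2259: 4 days.
Total: 8 + 4 = 12 days.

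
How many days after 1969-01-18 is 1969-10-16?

January 1969: 31 − 18 = 13 days remain.
Then February 1969 (28), March (31), April (30), May (31), June (30), July (31), August (31), September (30): 28 + 31 + 30 + 31 + 30 + 31 + 31 + 30 = 242 days.
October 1–16, 1969: 16 days.
Total: 13 + 242 + 16 = 271 days.

271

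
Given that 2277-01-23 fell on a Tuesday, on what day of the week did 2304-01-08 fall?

Friday

Day-of-year of January 23, 2277: 23.
Day-of-year of January 8, 2304: 8.
2277 has 365 days, so 365 − 23 = 342 days remain in 2277.
Full years 2278–2303: 21 common + 5 leap = 21×365 + 5×366 = 9495 days.
Total: 342 + 9495 + 8 = 9845 days.
9845 mod 7 = 3, so 3 days after Tuesday is Friday.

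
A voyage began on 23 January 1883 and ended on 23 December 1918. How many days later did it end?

Day-of-year of January 23, 1883: 23.
Day-of-year of December 23, 1918: 357.
1883 has 365 days, so 365 − 23 = 342 days remain in 1883.
Full years 1884–1917: 26 common + 8 leap = 26×365 + 8×366 = 12418 days.
Total: 342 + 12418 + 357 = 13117 days.

13117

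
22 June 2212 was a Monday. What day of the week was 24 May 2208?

Count forward from the earlier date (May 24, 2208) to the later (June 22, 2212):
Day-of-year of May 24, 2208: 145.
Day-of-year of June 22, 2212: 174.
2208 has 366 days, so 366 − 145 = 221 days remain in 2208.
Full years: 2209: 365; 2210: 365; 2211: 365. Sum = 1095.
Total: 221 + 1095 + 174 = 1490 days.
1490 mod 7 = 6, so 6 days before Monday is Tuesday.

Tuesday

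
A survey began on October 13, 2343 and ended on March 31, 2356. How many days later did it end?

Day-of-year of October 13, 2343: 286.
Day-of-year of March 31, 2356: 91.
2343 has 365 days, so 365 − 286 = 79 days remain in 2343.
Full years 2344–2355: 9 common + 3 leap = 9×365 + 3×366 = 4383 days.
Total: 79 + 4383 + 91 = 4553 days.

4553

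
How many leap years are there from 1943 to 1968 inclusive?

Years divisible by 4 in [1943, 1968]: 1944, 1948, 1952, 1956, 1960, 1964, 1968.
No century exceptions apply. Count: 7.

7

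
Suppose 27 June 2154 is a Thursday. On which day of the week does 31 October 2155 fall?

June 27, 2154 → June 27, 2155: 365 days.
June 2155: 30 − 27 = 3 days remain.
Then July (31), August (31), September (30): 31 + 31 + 30 = 92 days.
October 1–31, 2155: 31 days.
Residual: 126 days.
Total: 491 days.
491 mod 7 = 1, so 1 day after Thursday is Friday.

Friday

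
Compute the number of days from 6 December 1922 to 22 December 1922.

16

Within December 1922: 22 − 6 = 16 days.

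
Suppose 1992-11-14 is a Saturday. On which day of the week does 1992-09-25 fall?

Friday

Count forward from the earlier date (September 25, 1992) to the later (November 14, 1992):
September 1992: 30 − 25 = 5 days remain.
Then October (31): 31 days.
November 1–14, 1992: 14 days.
Total: 5 + 31 + 14 = 50 days.
50 mod 7 = 1, so 1 day before Saturday is Friday.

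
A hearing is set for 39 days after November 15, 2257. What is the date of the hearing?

December 24, 2257

Count 39 days after November 15, 2257:
November 2257: 30 − 15 = 15 days remain.
December 1–24, 2257: 24 days.
Total: 15 + 24 = 39 days.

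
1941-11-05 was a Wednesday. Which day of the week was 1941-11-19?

Within November 1941: 19 − 5 = 14 days.
14 is a multiple of 7, so 1941-11-19 falls on the same weekday: Wednesday.

Wednesday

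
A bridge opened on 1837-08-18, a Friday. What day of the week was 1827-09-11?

Tuesday

Count forward from the earlier date (September 11, 1827) to the later (August 18, 1837):
From September 11, 1827 to September 11, 1836: 9 years, of which 3 contain a Feb 29 — 6×365 + 3×366 = 3288 days.
September 1836: 30 − 11 = 19 days remain.
Then 10 full months totalling 304 days.
August 1–18, 1837: 18 days.
Residual: 341 days.
Total: 3629 days.
3629 mod 7 = 3, so 3 days before Friday is Tuesday.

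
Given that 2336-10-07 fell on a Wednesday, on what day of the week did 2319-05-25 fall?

Sunday

Count forward from the earlier date (May 25, 2319) to the later (October 7, 2336):
Day-of-year of May 25, 2319: 145.
Day-of-year of October 7, 2336: 281.
2319 has 365 days, so 365 − 145 = 220 days remain in 2319.
Full years 2320–2335: 12 common + 4 leap = 12×365 + 4×366 = 5844 days.
Total: 220 + 5844 + 281 = 6345 days.
6345 mod 7 = 3, so 3 days before Wednesday is Sunday.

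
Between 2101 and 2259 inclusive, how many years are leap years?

Years divisible by 4: 2104, 2108, …, 2256 — 39 in all.
Of these, 2200 is divisible by 100 but not 400, so not leap.
Leap years: 39 − 1 = 38.

38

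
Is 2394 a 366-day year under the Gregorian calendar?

No

2394 is not a leap year.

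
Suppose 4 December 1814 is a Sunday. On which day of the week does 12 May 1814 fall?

Thursday

Count forward from the earlier date (May 12, 1814) to the later (December 4, 1814):
May 1814: 31 − 12 = 19 days remain.
Then June (30), July (31), August (31), September (30), October (31), November (30): 30 + 31 + 31 + 30 + 31 + 30 = 183 days.
December 1–4, 1814: 4 days.
Total: 19 + 183 + 4 = 206 days.
206 mod 7 = 3, so 3 days before Sunday is Thursday.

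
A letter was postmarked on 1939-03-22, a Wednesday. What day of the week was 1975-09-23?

Tuesday

From March 22, 1939 to March 22, 1975: 36 years, of which 9 contain a Feb 29 — 27×365 + 9×366 = 13149 days.
March 1975: 31 − 22 = 9 days remain.
Then April (30), May (31), June (30), July (31), August (31): 30 + 31 + 30 + 31 + 31 = 153 days.
September 1–23, 1975: 23 days.
Residual: 185 days.
Total: 13334 days.
13334 mod 7 = 6, so 6 days after Wednesday is Tuesday.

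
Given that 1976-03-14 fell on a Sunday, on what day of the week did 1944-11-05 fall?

Count forward from the earlier date (November 5, 1944) to the later (March 14, 1976):
From November 5, 1944 to November 5, 1975: 31 years, of which 7 contain a Feb 29 — 24×365 + 7×366 = 11322 days.
November 1975: 30 − 5 = 25 days remain.
Then December (31), January (31), February 1976 (29): 31 + 31 + 29 = 91 days.
March 1–14, 1976: 14 days.
Residual: 130 days.
Total: 11452 days.
11452 is a multiple of 7, so 1944-11-05 falls on the same weekday: Sunday.

Sunday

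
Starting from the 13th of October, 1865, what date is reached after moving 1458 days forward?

the 10th of October, 1869

Count 1458 days after October 13, 1865:
Day-of-year of October 13, 1865: 286.
Day-of-year of October 10, 1869: 283.
1865 has 365 days, so 365 − 286 = 79 days remain in 1865.
Full years: 1866: 365; 1867: 365; 1868: 366. Sum = 1096.
Total: 79 + 1096 + 283 = 1458 days.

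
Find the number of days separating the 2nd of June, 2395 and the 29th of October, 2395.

June 2395: 30 − 2 = 28 days remain.
Then July (31), August (31), September (30): 31 + 31 + 30 = 92 days.
October 1–29, 2395: 29 days.
Total: 28 + 92 + 29 = 149 days.

149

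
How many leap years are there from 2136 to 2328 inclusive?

47

Years divisible by 4: 2136, 2140, …, 2328 — 49 in all.
Of these, 2200, 2300 are divisible by 100 but not 400, so not leap.
Leap years: 49 − 2 = 47.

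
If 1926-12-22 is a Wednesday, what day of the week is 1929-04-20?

Saturday

Day-of-year of December 22, 1926: 356.
Day-of-year of April 20, 1929: 110.
1926 has 365 days, so 365 − 356 = 9 days remain in 1926.
Full years: 1927: 365; 1928: 366. Sum = 731.
Total: 9 + 731 + 110 = 850 days.
850 mod 7 = 3, so 3 days after Wednesday is Saturday.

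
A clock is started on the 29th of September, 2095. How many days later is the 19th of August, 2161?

Day-of-year of September 29, 2095: 272.
Day-of-year of August 19, 2161: 231.
2095 has 365 days, so 365 − 272 = 93 days remain in 2095.
Full years 2096–2160: 49 common + 16 leap = 49×365 + 16×366 = 23741 days.
Total: 93 + 23741 + 231 = 24065 days.

24065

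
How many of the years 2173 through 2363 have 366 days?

45

Years divisible by 4: 2176, 2180, …, 2360 — 47 in all.
Of these, 2200, 2300 are divisible by 100 but not 400, so not leap.
Leap years: 47 − 2 = 45.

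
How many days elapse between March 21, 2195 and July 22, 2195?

March 2195: 31 − 21 = 10 days remain.
Then April (30), May (31), June (30): 30 + 31 + 30 = 91 days.
July 1–22, 2195: 22 days.
Total: 10 + 91 + 22 = 123 days.

123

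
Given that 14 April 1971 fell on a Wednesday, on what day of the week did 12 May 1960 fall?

Count forward from the earlier date (May 12, 1960) to the later (April 14, 1971):
From May 12, 1960 to May 12, 1970: 10 years, of which 2 contain a Feb 29 — 8×365 + 2×366 = 3652 days.
May 1970: 31 − 12 = 19 days remain.
Then 10 full months totalling 304 days.
April 1–14, 1971: 14 days.
Residual: 337 days.
Total: 3989 days.
3989 mod 7 = 6, so 6 days before Wednesday is Thursday.

Thursday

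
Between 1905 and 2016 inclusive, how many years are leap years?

28

Years divisible by 4: 1908, 1912, …, 2016 — 28 in all.
2000 is divisible by 400, so still leap.
No century exceptions apply. Count: 28.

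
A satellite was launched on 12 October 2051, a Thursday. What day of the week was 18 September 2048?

Count forward from the earlier date (September 18, 2048) to the later (October 12, 2051):
Day-of-year of September 18, 2048: 262.
Day-of-year of October 12, 2051: 285.
2048 has 366 days, so 366 − 262 = 104 days remain in 2048.
Full years: 2049: 365; 2050: 365. Sum = 730.
Total: 104 + 730 + 285 = 1119 days.
1119 mod 7 = 6, so 6 days before Thursday is Friday.

Friday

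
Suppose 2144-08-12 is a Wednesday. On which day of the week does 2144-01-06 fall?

Count forward from the earlier date (January 6, 2144) to the later (August 12, 2144):
January 2144: 31 − 6 = 25 days remain.
Then February 2144 (29), March (31), April (30), May (31), June (30), July (31): 29 + 31 + 30 + 31 + 30 + 31 = 182 days.
August 1–12, 2144: 12 days.
Total: 25 + 182 + 12 = 219 days.
219 mod 7 = 2, so 2 days before Wednesday is Monday.

Monday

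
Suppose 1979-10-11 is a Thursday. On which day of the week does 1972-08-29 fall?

Count forward from the earlier date (August 29, 1972) to the later (October 11, 1979):
Day-of-year of August 29, 1972: 242.
Day-of-year of October 11, 1979: 284.
1972 has 366 days, so 366 − 242 = 124 days remain in 1972.
Full years: 1973: 365; 1974: 365; 1975: 365; 1976: 366; 1977: 365; 1978: 365. Sum = 2191.
Total: 124 + 2191 + 284 = 2599 days.
2599 mod 7 = 2, so 2 days before Thursday is Tuesday.

Tuesday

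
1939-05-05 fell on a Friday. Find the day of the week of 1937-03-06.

Count forward from the earlier date (March 6, 1937) to the later (May 5, 1939):
Day-of-year of March 6, 1937: 65.
Day-of-year of May 5, 1939: 125.
1937 has 365 days, so 365 − 65 = 300 days remain in 1937.
Full years: 1938: 365. Sum = 365.
Total: 300 + 365 + 125 = 790 days.
790 mod 7 = 6, so 6 days before Friday is Saturday.

Saturday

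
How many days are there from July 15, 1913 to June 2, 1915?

687

Day-of-year of July 15, 1913: 196.
Day-of-year of June 2, 1915: 153.
1913 has 365 days, so 365 − 196 = 169 days remain in 1913.
Full years: 1914: 365. Sum = 365.
Total: 169 + 365 + 153 = 687 days.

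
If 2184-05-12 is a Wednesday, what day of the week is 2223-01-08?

Wednesday

Day-of-year of May 12, 2184: 133.
Day-of-year of January 8, 2223: 8.
2184 has 366 days, so 366 − 133 = 233 days remain in 2184.
Full years 2185–2222: 30 common + 8 leap = 30×365 + 8×366 = 13878 days.
Total: 233 + 13878 + 8 = 14119 days.
14119 is a multiple of 7, so 2223-01-08 falls on the same weekday: Wednesday.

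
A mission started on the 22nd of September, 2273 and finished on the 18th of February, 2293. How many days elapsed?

Day-of-year of September 22, 2273: 265.
Day-of-year of February 18, 2293: 49.
2273 has 365 days, so 365 − 265 = 100 days remain in 2273.
Full years 2274–2292: 14 common + 5 leap = 14×365 + 5×366 = 6940 days.
Total: 100 + 6940 + 49 = 7089 days.

7089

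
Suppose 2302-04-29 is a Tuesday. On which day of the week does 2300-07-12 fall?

Count forward from the earlier date (July 12, 2300) to the later (April 29, 2302):
Day-of-year of July 12, 2300: 193.
Day-of-year of April 29, 2302: 119.
2300 has 365 days, so 365 − 193 = 172 days remain in 2300.
Full years: 2301: 365. Sum = 365.
Total: 172 + 365 + 119 = 656 days.
656 mod 7 = 5, so 5 days before Tuesday is Thursday.

Thursday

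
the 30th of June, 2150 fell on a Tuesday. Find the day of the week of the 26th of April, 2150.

Count forward from the earlier date (April 26, 2150) to the later (June 30, 2150):
April 2150: 30 − 26 = 4 days remain.
Then May (31): 31 days.
June 1–30, 2150: 30 days.
Total: 4 + 31 + 30 = 65 days.
65 mod 7 = 2, so 2 days before Tuesday is Sunday.

Sunday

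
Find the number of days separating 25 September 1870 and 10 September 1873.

Day-of-year of September 25, 1870: 268.
Day-of-year of September 10, 1873: 253.
1870 has 365 days, so 365 − 268 = 97 days remain in 1870.
Full years: 1871: 365; 1872: 366. Sum = 731.
Total: 97 + 731 + 253 = 1081 days.

1081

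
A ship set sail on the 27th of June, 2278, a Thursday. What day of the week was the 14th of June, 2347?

Saturday

Day-of-year of June 27, 2278: 178.
Day-of-year of June 14, 2347: 165.
2278 has 365 days, so 365 − 178 = 187 days remain in 2278.
Full years 2279–2346: 52 common + 16 leap = 52×365 + 16×366 = 24836 days.
Total: 187 + 24836 + 165 = 25188 days.
25188 mod 7 = 2, so 2 days after Thursday is Saturday.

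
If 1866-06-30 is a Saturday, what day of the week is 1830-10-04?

Monday

Count forward from the earlier date (October 4, 1830) to the later (June 30, 1866):
Day-of-year of October 4, 1830: 277.
Day-of-year of June 30, 1866: 181.
1830 has 365 days, so 365 − 277 = 88 days remain in 1830.
Full years 1831–1865: 26 common + 9 leap = 26×365 + 9×366 = 12784 days.
Total: 88 + 12784 + 181 = 13053 days.
13053 mod 7 = 5, so 5 days before Saturday is Monday.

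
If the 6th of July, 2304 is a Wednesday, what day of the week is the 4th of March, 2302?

Count forward from the earlier date (March 4, 2302) to the later (July 6, 2304):
March 2302: 31 − 4 = 27 days remain.
Then 27 full months totalling 822 days.
July 1–6, 2304: 6 days.
Total: 27 + 822 + 6 = 855 days.
855 mod 7 = 1, so 1 day before Wednesday is Tuesday.

Tuesday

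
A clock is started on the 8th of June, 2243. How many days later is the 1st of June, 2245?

724

Day-of-year of June 8, 2243: 159.
Day-of-year of June 1, 2245: 152.
2243 has 365 days, so 365 − 159 = 206 days remain in 2243.
Full years: 2244: 366. Sum = 366.
Total: 206 + 366 + 152 = 724 days.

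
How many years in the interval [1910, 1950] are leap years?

10

Years divisible by 4 in [1910, 1950]: 1912, 1916, 1920, 1924, 1928, 1932, 1936, 1940, 1944, 1948.
No century exceptions apply. Count: 10.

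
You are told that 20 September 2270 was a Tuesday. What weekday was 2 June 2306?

Day-of-year of September 20, 2270: 263.
Day-of-year of June 2, 2306: 153.
2270 has 365 days, so 365 − 263 = 102 days remain in 2270.
Full years 2271–2305: 27 common + 8 leap = 27×365 + 8×366 = 12783 days.
Total: 102 + 12783 + 153 = 13038 days.
13038 mod 7 = 4, so 4 days after Tuesday is Saturday.

Saturday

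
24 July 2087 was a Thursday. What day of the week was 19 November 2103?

Day-of-year of July 24, 2087: 205.
Day-of-year of November 19, 2103: 323.
2087 has 365 days, so 365 − 205 = 160 days remain in 2087.
Full years 2088–2102: 12 common + 3 leap = 12×365 + 3×366 = 5478 days.
Total: 160 + 5478 + 323 = 5961 days.
5961 mod 7 = 4, so 4 days after Thursday is Monday.

Monday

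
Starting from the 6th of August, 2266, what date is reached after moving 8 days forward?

the 14th of August, 2266

Count 8 days after August 6, 2266:
Within August 2266: 14 − 6 = 8 days.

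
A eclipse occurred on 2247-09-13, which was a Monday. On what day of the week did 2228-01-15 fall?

Tuesday

Count forward from the earlier date (January 15, 2228) to the later (September 13, 2247):
From January 15, 2228 to January 15, 2247: 19 years, of which 5 contain a Feb 29 — 14×365 + 5×366 = 6940 days.
January 2247: 31 − 15 = 16 days remain.
Then February 2247 (28), March (31), April (30), May (31), June (30), July (31), August (31): 28 + 31 + 30 + 31 + 30 + 31 + 31 = 212 days.
September 1–13, 2247: 13 days.
Residual: 241 days.
Total: 7181 days.
7181 mod 7 = 6, so 6 days before Monday is Tuesday.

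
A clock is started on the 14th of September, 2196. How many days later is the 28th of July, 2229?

From September 14, 2196 to September 14, 2228: 32 years, of which 7 contain a Feb 29 — 25×365 + 7×366 = 11687 days.
(2200 is not a leap year (divisible by 100 but not 400).)
September 2228: 30 − 14 = 16 days remain.
Then 9 full months totalling 273 days.
July 1–28, 2229: 28 days.
Residual: 317 days.
Total: 12004 days.

12004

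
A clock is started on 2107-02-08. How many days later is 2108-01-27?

February 2107: 28 − 8 = 20 days remain (2107 is not a leap year, so February has 28 days).
Then 10 full months totalling 306 days.
January 1–27, 2108: 27 days.
Residual: 353 days.
Total: 353 days.

353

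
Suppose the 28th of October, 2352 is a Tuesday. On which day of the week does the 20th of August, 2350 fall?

Sunday

Count forward from the earlier date (August 20, 2350) to the later (October 28, 2352):
Day-of-year of August 20, 2350: 232.
Day-of-year of October 28, 2352: 302.
2350 has 365 days, so 365 − 232 = 133 days remain in 2350.
Full years: 2351: 365. Sum = 365.
Total: 133 + 365 + 302 = 800 days.
800 mod 7 = 2, so 2 days before Tuesday is Sunday.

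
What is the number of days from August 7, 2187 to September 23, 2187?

August 2187: 31 − 7 = 24 days remain.
September 1–23, 2187: 23 days.
Total: 24 + 23 = 47 days.

47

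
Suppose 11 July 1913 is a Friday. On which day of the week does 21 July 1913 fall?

Monday

Within July 1913: 21 − 11 = 10 days.
10 mod 7 = 3, so 3 days after Friday is Monday.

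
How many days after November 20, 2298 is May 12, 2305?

Day-of-year of November 20, 2298: 324.
Day-of-year of May 12, 2305: 132.
2298 has 365 days, so 365 − 324 = 41 days remain in 2298.
Full years: 2299: 365; 2300: 365; 2301: 365; 2302: 365; 2303: 365; 2304: 366. Sum = 2191.
Total: 41 + 2191 + 132 = 2364 days.

2364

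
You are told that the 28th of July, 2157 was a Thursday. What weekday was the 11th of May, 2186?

Thursday

From July 28, 2157 to July 28, 2185: 28 years, of which 7 contain a Feb 29 — 21×365 + 7×366 = 10227 days.
July 2185: 31 − 28 = 3 days remain.
Then 9 full months totalling 273 days.
May 1–11, 2186: 11 days.
Residual: 287 days.
Total: 10514 days.
10514 is a multiple of 7, so the 11th of May, 2186 falls on the same weekday: Thursday.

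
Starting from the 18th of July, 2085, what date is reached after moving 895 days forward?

the 30th of December, 2087

Count 895 days after July 18, 2085:
July 2085: 31 − 18 = 13 days remain.
Then 28 full months totalling 852 days.
December 1–30, 2087: 30 days.
Total: 13 + 852 + 30 = 895 days.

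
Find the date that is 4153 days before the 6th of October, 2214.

the 24th of May, 2203

Count 4153 days before October 6, 2214:
From May 24, 2203 to May 24, 2214: 11 years, of which 3 contain a Feb 29 — 8×365 + 3×366 = 4018 days.
May 2214: 31 − 24 = 7 days remain.
Then June (30), July (31), August (31), September (30): 30 + 31 + 31 + 30 = 122 days.
October 1–6, 2214: 6 days.
Residual: 135 days.
Total: 4153 days.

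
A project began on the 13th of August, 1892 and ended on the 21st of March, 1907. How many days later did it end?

Day-of-year of August 13, 1892: 226.
Day-of-year of March 21, 1907: 80.
1892 has 366 days, so 366 − 226 = 140 days remain in 1892.
Full years 1893–1906: 12 common + 2 leap = 12×365 + 2×366 = 5112 days.
Total: 140 + 5112 + 80 = 5332 days.

5332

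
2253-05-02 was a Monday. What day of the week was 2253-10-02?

Sunday

May 2253: 31 − 2 = 29 days remain.
Then June (30), July (31), August (31), September (30): 30 + 31 + 31 + 30 = 122 days.
October 1–2, 2253: 2 days.
Total: 29 + 122 + 2 = 153 days.
153 mod 7 = 6, so 6 days after Monday is Sunday.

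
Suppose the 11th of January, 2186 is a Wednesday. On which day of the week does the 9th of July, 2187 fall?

January 11, 2186 → January 11, 2187: 365 days.
January 2187: 31 − 11 = 20 days remain.
Then February 2187 (28), March (31), April (30), May (31), June (30): 28 + 31 + 30 + 31 + 30 = 150 days.
July 1–9, 2187: 9 days.
Residual: 179 days.
Total: 544 days.
544 mod 7 = 5, so 5 days after Wednesday is Monday.

Monday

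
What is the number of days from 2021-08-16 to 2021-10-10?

55

August 2021: 31 − 16 = 15 days remain.
Then September (30): 30 days.
October 1–10, 2021: 10 days.
Total: 15 + 30 + 10 = 55 days.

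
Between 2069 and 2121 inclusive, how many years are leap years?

12

Years divisible by 4: 2072, 2076, …, 2120 — 13 in all.
Of these, 2100 is divisible by 100 but not 400, so not leap.
Leap years: 13 − 1 = 12.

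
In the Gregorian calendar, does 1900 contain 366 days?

1900 is not a leap year (divisible by 100 but not 400).

No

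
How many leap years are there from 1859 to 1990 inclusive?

Years divisible by 4: 1860, 1864, …, 1988 — 33 in all.
Of these, 1900 is divisible by 100 but not 400, so not leap.
Leap years: 33 − 1 = 32.

32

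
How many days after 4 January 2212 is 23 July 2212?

January 2212: 31 − 4 = 27 days remain.
Then February 2212 (29), March (31), April (30), May (31), June (30): 29 + 31 + 30 + 31 + 30 = 151 days.
July 1–23, 2212: 23 days.
Total: 27 + 151 + 23 = 201 days.

201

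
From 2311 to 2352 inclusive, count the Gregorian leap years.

Years divisible by 4 in [2311, 2352]: 2312, 2316, 2320, 2324, 2328, 2332, 2336, 2340, 2344, 2348, 2352.
No century exceptions apply. Count: 11.

11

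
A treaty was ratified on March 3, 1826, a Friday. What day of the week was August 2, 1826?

March 1826: 31 − 3 = 28 days remain.
Then April (30), May (31), June (30), July (31): 30 + 31 + 30 + 31 = 122 days.
August 1–2, 1826: 2 days.
Total: 28 + 122 + 2 = 152 days.
152 mod 7 = 5, so 5 days after Friday is Wednesday.

Wednesday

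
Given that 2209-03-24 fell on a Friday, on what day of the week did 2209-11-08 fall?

March 2209: 31 − 24 = 7 days remain.
Then April (30), May (31), June (30), July (31), August (31), September (30), October (31): 30 + 31 + 30 + 31 + 31 + 30 + 31 = 214 days.
November 1–8, 2209: 8 days.
Total: 7 + 214 + 8 = 229 days.
229 mod 7 = 5, so 5 days after Friday is Wednesday.

Wednesday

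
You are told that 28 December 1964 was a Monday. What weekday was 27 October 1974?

Sunday

Day-of-year of December 28, 1964: 363.
Day-of-year of October 27, 1974: 300.
1964 has 366 days, so 366 − 363 = 3 days remain in 1964.
Full years 1965–1973: 7 common + 2 leap = 7×365 + 2×366 = 3287 days.
Total: 3 + 3287 + 300 = 3590 days.
3590 mod 7 = 6, so 6 days after Monday is Sunday.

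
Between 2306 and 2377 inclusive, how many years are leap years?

18

Years divisible by 4: 2308, 2312, …, 2376 — 18 in all.
No century exceptions apply. Count: 18.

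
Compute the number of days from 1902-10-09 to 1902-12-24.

October 1902: 31 − 9 = 22 days remain.
Then November (30): 30 days.
December 1–24, 1902: 24 days.
Total: 22 + 30 + 24 = 76 days.

76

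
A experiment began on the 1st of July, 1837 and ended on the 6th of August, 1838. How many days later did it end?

401

July 1, 1837 → July 1, 1838: 365 days.
July 1838: 31 − 1 = 30 days remain.
August 1–6, 1838: 6 days.
Residual: 36 days.
Total: 401 days.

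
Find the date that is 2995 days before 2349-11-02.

2341-08-21

Count 2995 days before November 2, 2349:
Day-of-year of August 21, 2341: 233.
Day-of-year of November 2, 2349: 306.
2341 has 365 days, so 365 − 233 = 132 days remain in 2341.
Full years 2342–2348: 5 common + 2 leap = 5×365 + 2×366 = 2557 days.
Total: 132 + 2557 + 306 = 2995 days.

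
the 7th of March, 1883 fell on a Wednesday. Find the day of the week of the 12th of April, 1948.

From March 7, 1883 to March 7, 1948: 65 years, of which 16 contain a Feb 29 — 49×365 + 16×366 = 23741 days.
(1900 is not a leap year (divisible by 100 but not 400).)
March 1948: 31 − 7 = 24 days remain.
April 1–12, 1948: 12 days.
Residual: 36 days.
Total: 23777 days.
23777 mod 7 = 5, so 5 days after Wednesday is Monday.

Monday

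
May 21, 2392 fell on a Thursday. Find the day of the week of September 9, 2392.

May 2392: 31 − 21 = 10 days remain.
Then June (30), July (31), August (31): 30 + 31 + 31 = 92 days.
September 1–9, 2392: 9 days.
Total: 10 + 92 + 9 = 111 days.
111 mod 7 = 6, so 6 days after Thursday is Wednesday.

Wednesday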